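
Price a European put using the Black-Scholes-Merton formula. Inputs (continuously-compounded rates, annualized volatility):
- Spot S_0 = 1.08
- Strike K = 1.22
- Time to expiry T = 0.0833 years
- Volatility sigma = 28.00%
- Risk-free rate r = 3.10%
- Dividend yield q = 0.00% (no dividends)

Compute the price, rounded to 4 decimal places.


d1 = (ln(S/K) + (r - q + 0.5*sigma^2) * T) / (sigma * sqrt(T)) = -1.43593659
d2 = d1 - sigma * sqrt(T) = -1.51674946
exp(-rT) = 0.99742103; exp(-qT) = 1.00000000
P = K * exp(-rT) * N(-d2) - S_0 * exp(-qT) * N(-d1)
N(-d1) = 0.92448981; N(-d2) = 0.93533502
P = 1.2200 * 0.99742103 * 0.93533502 - 1.0800 * 1.00000000 * 0.92448981 = 0.1397

Answer: Price = 0.1397


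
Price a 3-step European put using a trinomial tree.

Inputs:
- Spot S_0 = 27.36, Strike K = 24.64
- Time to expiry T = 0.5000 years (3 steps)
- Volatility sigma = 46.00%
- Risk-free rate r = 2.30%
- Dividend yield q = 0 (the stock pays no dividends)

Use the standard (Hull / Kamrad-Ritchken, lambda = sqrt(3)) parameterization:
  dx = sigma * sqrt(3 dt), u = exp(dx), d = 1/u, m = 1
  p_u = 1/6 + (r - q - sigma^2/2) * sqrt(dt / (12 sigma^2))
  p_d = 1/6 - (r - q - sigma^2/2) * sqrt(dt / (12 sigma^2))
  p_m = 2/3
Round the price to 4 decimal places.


dt = T/N = 0.166667; dx = sigma*sqrt(3*dt) = 0.325269
u = exp(dx) = 1.384403; d = 1/u = 0.722333
p_u = 0.145453, p_m = 0.666667, p_d = 0.187880
Discount per step: exp(-r*dt) = 0.996174
Stock lattice S(k, j) with j the centered position index:
  k=0: S(0,+0) = 27.3600
  k=1: S(1,-1) = 19.7630; S(1,+0) = 27.3600; S(1,+1) = 37.8773
  k=2: S(2,-2) = 14.2755; S(2,-1) = 19.7630; S(2,+0) = 27.3600; S(2,+1) = 37.8773; S(2,+2) = 52.4374
  k=3: S(3,-3) = 10.3117; S(3,-2) = 14.2755; S(3,-1) = 19.7630; S(3,+0) = 27.3600; S(3,+1) = 37.8773; S(3,+2) = 52.4374; S(3,+3) = 72.5945
Terminal payoffs V(N, j) = max(K - S_T, 0):
  V(3,-3) = 14.328346; V(3,-2) = 10.364513; V(3,-1) = 4.876971; V(3,+0) = 0.000000; V(3,+1) = 0.000000; V(3,+2) = 0.000000; V(3,+3) = 0.000000
Backward induction: V(k, j) = exp(-r*dt) * [p_u * V(k+1, j+1) + p_m * V(k+1, j) + p_d * V(k+1, j-1)]
  V(2,-2) = exp(-r*dt) * [p_u*4.876971 + p_m*10.364513 + p_d*14.328346] = 10.271605
  V(2,-1) = exp(-r*dt) * [p_u*0.000000 + p_m*4.876971 + p_d*10.364513] = 5.178708
  V(2,+0) = exp(-r*dt) * [p_u*0.000000 + p_m*0.000000 + p_d*4.876971] = 0.912779
  V(2,+1) = exp(-r*dt) * [p_u*0.000000 + p_m*0.000000 + p_d*0.000000] = 0.000000
  V(2,+2) = exp(-r*dt) * [p_u*0.000000 + p_m*0.000000 + p_d*0.000000] = 0.000000
  V(1,-1) = exp(-r*dt) * [p_u*0.912779 + p_m*5.178708 + p_d*10.271605] = 5.493966
  V(1,+0) = exp(-r*dt) * [p_u*0.000000 + p_m*0.912779 + p_d*5.178708] = 1.575443
  V(1,+1) = exp(-r*dt) * [p_u*0.000000 + p_m*0.000000 + p_d*0.912779] = 0.170837
  V(0,+0) = exp(-r*dt) * [p_u*0.170837 + p_m*1.575443 + p_d*5.493966] = 2.099287

Answer: Price = V(0,0) = 2.0993


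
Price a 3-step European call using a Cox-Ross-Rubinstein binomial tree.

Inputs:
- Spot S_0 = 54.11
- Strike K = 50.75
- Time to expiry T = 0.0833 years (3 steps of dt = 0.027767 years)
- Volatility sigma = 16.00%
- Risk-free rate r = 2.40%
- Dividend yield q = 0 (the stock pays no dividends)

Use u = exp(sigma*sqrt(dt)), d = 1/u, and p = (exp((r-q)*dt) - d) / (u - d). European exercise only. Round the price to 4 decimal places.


dt = T/N = 0.027767
u = exp(sigma*sqrt(dt)) = 1.027020; d = 1/u = 0.973691
p = (exp((r-q)*dt) - d) / (u - d) = 0.505835
Discount per step: exp(-r*dt) = 0.999334
Stock lattice S(k, i) with i counting down-moves:
  k=0: S(0,0) = 54.1100
  k=1: S(1,0) = 55.5720; S(1,1) = 52.6864
  k=2: S(2,0) = 57.0736; S(2,1) = 54.1100; S(2,2) = 51.3003
  k=3: S(3,0) = 58.6157; S(3,1) = 55.5720; S(3,2) = 52.6864; S(3,3) = 49.9506
Terminal payoffs V(N, i) = max(S_T - K, 0):
  V(3,0) = 7.865725; V(3,1) = 4.822048; V(3,2) = 1.936417; V(3,3) = 0.000000
Backward induction: V(k, i) = exp(-r*dt) * [p * V(k+1, i) + (1-p) * V(k+1, i+1)].
  V(2,0) = exp(-r*dt) * [p*7.865725 + (1-p)*4.822048] = 6.357409
  V(2,1) = exp(-r*dt) * [p*4.822048 + (1-p)*1.936417] = 3.393809
  V(2,2) = exp(-r*dt) * [p*1.936417 + (1-p)*0.000000] = 0.978855
  V(1,0) = exp(-r*dt) * [p*6.357409 + (1-p)*3.393809] = 4.889643
  V(1,1) = exp(-r*dt) * [p*3.393809 + (1-p)*0.978855] = 2.198958
  V(0,0) = exp(-r*dt) * [p*4.889643 + (1-p)*2.198958] = 3.557630

Answer: Price = V(0,0) = 3.5576


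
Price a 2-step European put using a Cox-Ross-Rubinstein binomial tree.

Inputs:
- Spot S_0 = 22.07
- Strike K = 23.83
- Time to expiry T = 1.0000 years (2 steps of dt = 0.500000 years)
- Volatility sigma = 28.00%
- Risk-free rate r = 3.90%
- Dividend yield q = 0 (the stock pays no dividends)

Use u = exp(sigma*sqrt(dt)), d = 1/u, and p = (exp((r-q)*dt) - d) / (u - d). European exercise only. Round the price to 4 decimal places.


Answer: Price = V(0,0) = 3.0040

Derivation:
dt = T/N = 0.500000
u = exp(sigma*sqrt(dt)) = 1.218950; d = 1/u = 0.820378
p = (exp((r-q)*dt) - d) / (u - d) = 0.500068
Discount per step: exp(-r*dt) = 0.980689
Stock lattice S(k, i) with i counting down-moves:
  k=0: S(0,0) = 22.0700
  k=1: S(1,0) = 26.9022; S(1,1) = 18.1057
  k=2: S(2,0) = 32.7925; S(2,1) = 22.0700; S(2,2) = 14.8536
Terminal payoffs V(N, i) = max(K - S_T, 0):
  V(2,0) = 0.000000; V(2,1) = 1.760000; V(2,2) = 8.976442
Backward induction: V(k, i) = exp(-r*dt) * [p * V(k+1, i) + (1-p) * V(k+1, i+1)].
  V(1,0) = exp(-r*dt) * [p*0.000000 + (1-p)*1.760000] = 0.862888
  V(1,1) = exp(-r*dt) * [p*1.760000 + (1-p)*8.976442] = 5.264071
  V(0,0) = exp(-r*dt) * [p*0.862888 + (1-p)*5.264071] = 3.004025


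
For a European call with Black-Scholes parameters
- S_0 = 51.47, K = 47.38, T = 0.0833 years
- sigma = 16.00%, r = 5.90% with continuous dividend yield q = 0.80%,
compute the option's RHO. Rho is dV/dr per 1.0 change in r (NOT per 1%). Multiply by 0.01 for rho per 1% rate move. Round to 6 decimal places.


Answer: Rho = 3.804447

Derivation:
d1 = 1.9080939167; d2 = 1.8619151336
phi(d1) = 0.0646123487; exp(-qT) = 0.9993338220; exp(-rT) = 0.9950973574
N(d2) = 0.9686924732
Rho = K*T*exp(-rT)*N(d2) = 47.3800 * 0.0833 * 0.9950973574 * 0.9686924732 = 3.804447


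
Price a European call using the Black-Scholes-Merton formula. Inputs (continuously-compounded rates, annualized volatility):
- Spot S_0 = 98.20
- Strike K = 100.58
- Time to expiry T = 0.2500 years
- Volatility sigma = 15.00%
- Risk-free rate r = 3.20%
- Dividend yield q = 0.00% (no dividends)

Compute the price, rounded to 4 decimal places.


Answer: Price = 2.2385

Derivation:
d1 = (ln(S/K) + (r - q + 0.5*sigma^2) * T) / (sigma * sqrt(T)) = -0.17512954
d2 = d1 - sigma * sqrt(T) = -0.25012954
exp(-rT) = 0.99203191; exp(-qT) = 1.00000000
C = S_0 * exp(-qT) * N(d1) - K * exp(-rT) * N(d2)
N(d1) = 0.43048892; N(d2) = 0.40124359
C = 98.2000 * 1.00000000 * 0.43048892 - 100.5800 * 0.99203191 * 0.40124359 = 2.2385


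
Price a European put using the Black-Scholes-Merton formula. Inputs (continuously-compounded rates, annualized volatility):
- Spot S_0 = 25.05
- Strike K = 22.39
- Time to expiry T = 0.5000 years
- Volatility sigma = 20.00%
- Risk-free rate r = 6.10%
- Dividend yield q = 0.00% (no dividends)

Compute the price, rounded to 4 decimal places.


d1 = (ln(S/K) + (r - q + 0.5*sigma^2) * T) / (sigma * sqrt(T)) = 1.08017205
d2 = d1 - sigma * sqrt(T) = 0.93875070
exp(-rT) = 0.96996043; exp(-qT) = 1.00000000
P = K * exp(-rT) * N(-d2) - S_0 * exp(-qT) * N(-d1)
N(-d1) = 0.14003279; N(-d2) = 0.17392938
P = 22.3900 * 0.96996043 * 0.17392938 - 25.0500 * 1.00000000 * 0.14003279 = 0.2695

Answer: Price = 0.2695


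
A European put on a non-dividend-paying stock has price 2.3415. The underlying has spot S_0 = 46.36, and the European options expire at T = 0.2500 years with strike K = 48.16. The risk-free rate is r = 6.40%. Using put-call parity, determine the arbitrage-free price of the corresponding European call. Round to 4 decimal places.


Answer: Call price = 1.3059

Derivation:
Put-call parity: C - P = S_0 * exp(-qT) - K * exp(-rT).
S_0 * exp(-qT) = 46.3600 * 1.00000000 = 46.36000000
K * exp(-rT) = 48.1600 * 0.98412732 = 47.39557173
C = P + S*exp(-qT) - K*exp(-rT)
C = 2.3415 + 46.36000000 - 47.39557173 = 1.3059


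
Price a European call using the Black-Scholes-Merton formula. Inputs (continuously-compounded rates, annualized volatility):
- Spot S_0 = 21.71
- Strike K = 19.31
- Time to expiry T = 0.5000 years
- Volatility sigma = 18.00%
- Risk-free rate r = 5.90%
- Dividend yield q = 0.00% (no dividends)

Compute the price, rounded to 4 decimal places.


Answer: Price = 3.1199

Derivation:
d1 = (ln(S/K) + (r - q + 0.5*sigma^2) * T) / (sigma * sqrt(T)) = 1.21582994
d2 = d1 - sigma * sqrt(T) = 1.08855072
exp(-rT) = 0.97093088; exp(-qT) = 1.00000000
C = S_0 * exp(-qT) * N(d1) - K * exp(-rT) * N(d2)
N(d1) = 0.88797514; N(d2) = 0.86182397
C = 21.7100 * 1.00000000 * 0.88797514 - 19.3100 * 0.97093088 * 0.86182397 = 3.1199


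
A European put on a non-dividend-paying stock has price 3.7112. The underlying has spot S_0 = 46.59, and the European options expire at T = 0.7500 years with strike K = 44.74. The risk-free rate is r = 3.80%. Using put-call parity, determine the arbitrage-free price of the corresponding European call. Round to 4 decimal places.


Put-call parity: C - P = S_0 * exp(-qT) - K * exp(-rT).
S_0 * exp(-qT) = 46.5900 * 1.00000000 = 46.59000000
K * exp(-rT) = 44.7400 * 0.97190229 = 43.48290864
C = P + S*exp(-qT) - K*exp(-rT)
C = 3.7112 + 46.59000000 - 43.48290864 = 6.8183

Answer: Call price = 6.8183


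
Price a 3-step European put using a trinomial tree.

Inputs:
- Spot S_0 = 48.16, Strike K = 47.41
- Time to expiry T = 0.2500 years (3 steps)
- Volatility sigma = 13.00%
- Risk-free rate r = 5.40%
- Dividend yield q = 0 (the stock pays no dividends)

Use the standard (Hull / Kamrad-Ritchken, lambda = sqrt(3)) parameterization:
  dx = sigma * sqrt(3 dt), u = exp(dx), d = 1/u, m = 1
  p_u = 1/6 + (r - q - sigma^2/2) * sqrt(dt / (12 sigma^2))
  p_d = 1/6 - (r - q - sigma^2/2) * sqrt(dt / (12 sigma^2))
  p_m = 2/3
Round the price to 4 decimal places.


dt = T/N = 0.083333; dx = sigma*sqrt(3*dt) = 0.065000
u = exp(dx) = 1.067159; d = 1/u = 0.937067
p_u = 0.195865, p_m = 0.666667, p_d = 0.137468
Discount per step: exp(-r*dt) = 0.995510
Stock lattice S(k, j) with j the centered position index:
  k=0: S(0,+0) = 48.1600
  k=1: S(1,-1) = 45.1292; S(1,+0) = 48.1600; S(1,+1) = 51.3944
  k=2: S(2,-2) = 42.2891; S(2,-1) = 45.1292; S(2,+0) = 48.1600; S(2,+1) = 51.3944; S(2,+2) = 54.8460
  k=3: S(3,-3) = 39.6277; S(3,-2) = 42.2891; S(3,-1) = 45.1292; S(3,+0) = 48.1600; S(3,+1) = 51.3944; S(3,+2) = 54.8460; S(3,+3) = 58.5294
Terminal payoffs V(N, j) = max(K - S_T, 0):
  V(3,-3) = 7.782283; V(3,-2) = 5.120924; V(3,-1) = 2.280831; V(3,+0) = 0.000000; V(3,+1) = 0.000000; V(3,+2) = 0.000000; V(3,+3) = 0.000000
Backward induction: V(k, j) = exp(-r*dt) * [p_u * V(k+1, j+1) + p_m * V(k+1, j) + p_d * V(k+1, j-1)]
  V(2,-2) = exp(-r*dt) * [p_u*2.280831 + p_m*5.120924 + p_d*7.782283] = 4.908362
  V(2,-1) = exp(-r*dt) * [p_u*0.000000 + p_m*2.280831 + p_d*5.120924] = 2.214529
  V(2,+0) = exp(-r*dt) * [p_u*0.000000 + p_m*0.000000 + p_d*2.280831] = 0.312133
  V(2,+1) = exp(-r*dt) * [p_u*0.000000 + p_m*0.000000 + p_d*0.000000] = 0.000000
  V(2,+2) = exp(-r*dt) * [p_u*0.000000 + p_m*0.000000 + p_d*0.000000] = 0.000000
  V(1,-1) = exp(-r*dt) * [p_u*0.312133 + p_m*2.214529 + p_d*4.908362] = 2.202299
  V(1,+0) = exp(-r*dt) * [p_u*0.000000 + p_m*0.312133 + p_d*2.214529] = 0.510215
  V(1,+1) = exp(-r*dt) * [p_u*0.000000 + p_m*0.000000 + p_d*0.312133] = 0.042716
  V(0,+0) = exp(-r*dt) * [p_u*0.042716 + p_m*0.510215 + p_d*2.202299] = 0.648331

Answer: Price = V(0,0) = 0.6483


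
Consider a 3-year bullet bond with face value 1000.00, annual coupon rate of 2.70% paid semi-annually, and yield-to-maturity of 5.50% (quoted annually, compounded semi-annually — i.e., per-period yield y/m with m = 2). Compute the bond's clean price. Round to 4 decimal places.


Coupon per period c = face * coupon_rate / m = 13.500000
Periods per year m = 2; per-period yield y/m = 0.027500
Number of cashflows N = 6
Cashflows (t years, CF_t, discount factor 1/(1+y/m)^(m*t), PV):
  t = 0.5000: CF_t = 13.500000, DF = 0.973236, PV = 13.138686
  t = 1.0000: CF_t = 13.500000, DF = 0.947188, PV = 12.787042
  t = 1.5000: CF_t = 13.500000, DF = 0.921838, PV = 12.444810
  t = 2.0000: CF_t = 13.500000, DF = 0.897166, PV = 12.111737
  t = 2.5000: CF_t = 13.500000, DF = 0.873154, PV = 11.787579
  t = 3.0000: CF_t = 1013.500000, DF = 0.849785, PV = 861.257010
Price P = sum_t PV_t = 923.526865

Answer: Price = 923.5269


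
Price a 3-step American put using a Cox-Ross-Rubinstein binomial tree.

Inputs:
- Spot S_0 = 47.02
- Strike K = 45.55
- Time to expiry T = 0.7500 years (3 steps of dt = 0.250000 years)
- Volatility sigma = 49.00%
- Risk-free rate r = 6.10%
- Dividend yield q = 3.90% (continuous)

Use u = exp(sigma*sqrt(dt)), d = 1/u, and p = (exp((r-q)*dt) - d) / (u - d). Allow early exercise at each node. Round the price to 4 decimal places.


Answer: Price = V(0,0) = 7.1838

Derivation:
dt = T/N = 0.250000
u = exp(sigma*sqrt(dt)) = 1.277621; d = 1/u = 0.782705
p = (exp((r-q)*dt) - d) / (u - d) = 0.450198
Discount per step: exp(-r*dt) = 0.984866
Stock lattice S(k, i) with i counting down-moves:
  k=0: S(0,0) = 47.0200
  k=1: S(1,0) = 60.0738; S(1,1) = 36.8028
  k=2: S(2,0) = 76.7515; S(2,1) = 47.0200; S(2,2) = 28.8057
  k=3: S(3,0) = 98.0594; S(3,1) = 60.0738; S(3,2) = 36.8028; S(3,3) = 22.5463
Terminal payoffs V(N, i) = max(K - S_T, 0):
  V(3,0) = 0.000000; V(3,1) = 0.000000; V(3,2) = 8.747233; V(3,3) = 23.003653
Backward induction: V(k, i) = exp(-r*dt) * [p * V(k+1, i) + (1-p) * V(k+1, i+1)]; then take max(V_cont, immediate exercise) for American.
  V(2,0) = exp(-r*dt) * [p*0.000000 + (1-p)*0.000000] = 0.000000; exercise = 0.000000; V(2,0) = max -> 0.000000
  V(2,1) = exp(-r*dt) * [p*0.000000 + (1-p)*8.747233] = 4.736460; exercise = 0.000000; V(2,1) = max -> 4.736460
  V(2,2) = exp(-r*dt) * [p*8.747233 + (1-p)*23.003653] = 16.334430; exercise = 16.744307; V(2,2) = max -> 16.744307
  V(1,0) = exp(-r*dt) * [p*0.000000 + (1-p)*4.736460] = 2.564703; exercise = 0.000000; V(1,0) = max -> 2.564703
  V(1,1) = exp(-r*dt) * [p*4.736460 + (1-p)*16.744307] = 11.166798; exercise = 8.747233; V(1,1) = max -> 11.166798
  V(0,0) = exp(-r*dt) * [p*2.564703 + (1-p)*11.166798] = 7.183759; exercise = 0.000000; V(0,0) = max -> 7.183759


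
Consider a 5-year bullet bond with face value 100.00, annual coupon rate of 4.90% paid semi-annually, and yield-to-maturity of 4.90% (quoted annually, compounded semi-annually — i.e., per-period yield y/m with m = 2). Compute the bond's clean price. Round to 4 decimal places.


Coupon per period c = face * coupon_rate / m = 2.450000
Periods per year m = 2; per-period yield y/m = 0.024500
Number of cashflows N = 10
Cashflows (t years, CF_t, discount factor 1/(1+y/m)^(m*t), PV):
  t = 0.5000: CF_t = 2.450000, DF = 0.976086, PV = 2.391410
  t = 1.0000: CF_t = 2.450000, DF = 0.952744, PV = 2.334222
  t = 1.5000: CF_t = 2.450000, DF = 0.929960, PV = 2.278401
  t = 2.0000: CF_t = 2.450000, DF = 0.907721, PV = 2.223915
  t = 2.5000: CF_t = 2.450000, DF = 0.886013, PV = 2.170732
  t = 3.0000: CF_t = 2.450000, DF = 0.864825, PV = 2.118821
  t = 3.5000: CF_t = 2.450000, DF = 0.844143, PV = 2.068151
  t = 4.0000: CF_t = 2.450000, DF = 0.823957, PV = 2.018693
  t = 4.5000: CF_t = 2.450000, DF = 0.804252, PV = 1.970418
  t = 5.0000: CF_t = 102.450000, DF = 0.785019, PV = 80.425234
Price P = sum_t PV_t = 100.000000

Answer: Price = 100.0000


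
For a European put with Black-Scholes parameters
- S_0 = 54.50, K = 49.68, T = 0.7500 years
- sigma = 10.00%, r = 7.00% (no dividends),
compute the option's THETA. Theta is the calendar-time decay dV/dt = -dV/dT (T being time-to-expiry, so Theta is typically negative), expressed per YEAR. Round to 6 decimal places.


Answer: Theta = -0.117240

Derivation:
d1 = 1.7187517063; d2 = 1.6321491659
phi(d1) = 0.0910822580; exp(-qT) = 1.0000000000; exp(-rT) = 0.9488543211
Theta = -S*exp(-qT)*phi(d1)*sigma/(2*sqrt(T)) + r*K*exp(-rT)*N(-d2) - q*S*exp(-qT)*N(-d1)
N(-d1) = 0.0428297963; N(-d2) = 0.0513240333; sqrt(T) = 0.8660254038
Term 1 = -54.5000 * 1.0000000000 * 0.0910822580 * 0.1000 / (2 * 0.8660254038) = -0.2865956956
Term 2 = 0.0700 * 49.6800 * 0.9488543211 * 0.0513240333 = 0.1693557494
Term 3 = 0 (no dividend yield, q = 0)
Theta = -0.2865956956 + (0.1693557494) + (0.0000000000) = -0.117240


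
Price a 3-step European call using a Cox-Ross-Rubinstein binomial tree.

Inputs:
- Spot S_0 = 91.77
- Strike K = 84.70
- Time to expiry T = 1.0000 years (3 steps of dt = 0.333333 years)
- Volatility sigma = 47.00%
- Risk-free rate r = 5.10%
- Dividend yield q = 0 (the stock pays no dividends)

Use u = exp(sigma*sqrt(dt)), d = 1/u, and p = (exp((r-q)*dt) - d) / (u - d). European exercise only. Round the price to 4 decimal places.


Answer: Price = V(0,0) = 23.3373

Derivation:
dt = T/N = 0.333333
u = exp(sigma*sqrt(dt)) = 1.311740; d = 1/u = 0.762346
p = (exp((r-q)*dt) - d) / (u - d) = 0.463782
Discount per step: exp(-r*dt) = 0.983144
Stock lattice S(k, i) with i counting down-moves:
  k=0: S(0,0) = 91.7700
  k=1: S(1,0) = 120.3784; S(1,1) = 69.9605
  k=2: S(2,0) = 157.9052; S(2,1) = 91.7700; S(2,2) = 53.3341
  k=3: S(3,0) = 207.1306; S(3,1) = 120.3784; S(3,2) = 69.9605; S(3,3) = 40.6591
Terminal payoffs V(N, i) = max(S_T - K, 0):
  V(3,0) = 122.430562; V(3,1) = 35.678395; V(3,2) = 0.000000; V(3,3) = 0.000000
Backward induction: V(k, i) = exp(-r*dt) * [p * V(k+1, i) + (1-p) * V(k+1, i+1)].
  V(2,0) = exp(-r*dt) * [p*122.430562 + (1-p)*35.678395] = 74.632906
  V(2,1) = exp(-r*dt) * [p*35.678395 + (1-p)*0.000000] = 16.268085
  V(2,2) = exp(-r*dt) * [p*0.000000 + (1-p)*0.000000] = 0.000000
  V(1,0) = exp(-r*dt) * [p*74.632906 + (1-p)*16.268085] = 42.606157
  V(1,1) = exp(-r*dt) * [p*16.268085 + (1-p)*0.000000] = 7.417671
  V(0,0) = exp(-r*dt) * [p*42.606157 + (1-p)*7.417671] = 23.337341


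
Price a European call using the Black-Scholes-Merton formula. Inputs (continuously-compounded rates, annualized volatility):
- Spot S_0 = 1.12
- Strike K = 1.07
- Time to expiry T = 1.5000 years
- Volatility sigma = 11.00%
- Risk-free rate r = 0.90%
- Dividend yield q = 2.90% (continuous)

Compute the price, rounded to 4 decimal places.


Answer: Price = 0.0659

Derivation:
d1 = (ln(S/K) + (r - q + 0.5*sigma^2) * T) / (sigma * sqrt(T)) = 0.18367489
d2 = d1 - sigma * sqrt(T) = 0.04895295
exp(-rT) = 0.98659072; exp(-qT) = 0.95743255
C = S_0 * exp(-qT) * N(d1) - K * exp(-rT) * N(d2)
N(d1) = 0.57286575; N(d2) = 0.51952161
C = 1.1200 * 0.95743255 * 0.57286575 - 1.0700 * 0.98659072 * 0.51952161 = 0.0659


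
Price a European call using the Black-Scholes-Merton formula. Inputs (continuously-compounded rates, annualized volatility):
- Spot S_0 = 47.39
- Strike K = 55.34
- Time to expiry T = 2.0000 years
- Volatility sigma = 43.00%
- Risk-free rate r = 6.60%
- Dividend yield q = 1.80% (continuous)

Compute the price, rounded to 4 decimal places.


Answer: Price = 9.9144

Derivation:
d1 = (ln(S/K) + (r - q + 0.5*sigma^2) * T) / (sigma * sqrt(T)) = 0.20689494
d2 = d1 - sigma * sqrt(T) = -0.40121689
exp(-rT) = 0.87634100; exp(-qT) = 0.96464029
C = S_0 * exp(-qT) * N(d1) - K * exp(-rT) * N(d2)
N(d1) = 0.58195405; N(d2) = 0.34413022
C = 47.3900 * 0.96464029 * 0.58195405 - 55.3400 * 0.87634100 * 0.34413022 = 9.9144


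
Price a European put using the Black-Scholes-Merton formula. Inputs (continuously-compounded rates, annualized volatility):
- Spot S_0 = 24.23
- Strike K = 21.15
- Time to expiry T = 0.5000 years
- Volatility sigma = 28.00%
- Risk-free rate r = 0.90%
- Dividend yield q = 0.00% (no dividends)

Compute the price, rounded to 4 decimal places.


Answer: Price = 0.6271

Derivation:
d1 = (ln(S/K) + (r - q + 0.5*sigma^2) * T) / (sigma * sqrt(T)) = 0.80838280
d2 = d1 - sigma * sqrt(T) = 0.61039290
exp(-rT) = 0.99551011; exp(-qT) = 1.00000000
P = K * exp(-rT) * N(-d2) - S_0 * exp(-qT) * N(-d1)
N(-d1) = 0.20943512; N(-d2) = 0.27080078
P = 21.1500 * 0.99551011 * 0.27080078 - 24.2300 * 1.00000000 * 0.20943512 = 0.6271


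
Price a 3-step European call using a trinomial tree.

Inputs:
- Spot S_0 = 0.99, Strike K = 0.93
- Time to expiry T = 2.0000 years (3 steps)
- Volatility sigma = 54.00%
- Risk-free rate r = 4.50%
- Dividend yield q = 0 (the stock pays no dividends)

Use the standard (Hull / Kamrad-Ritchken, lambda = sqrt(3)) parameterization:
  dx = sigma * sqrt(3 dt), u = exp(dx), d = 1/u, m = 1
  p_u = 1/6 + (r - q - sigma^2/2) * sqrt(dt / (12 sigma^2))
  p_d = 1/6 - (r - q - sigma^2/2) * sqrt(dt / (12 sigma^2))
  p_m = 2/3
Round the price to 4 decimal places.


Answer: Price = V(0,0) = 0.3257

Derivation:
dt = T/N = 0.666667; dx = sigma*sqrt(3*dt) = 0.763675
u = exp(dx) = 2.146150; d = 1/u = 0.465951
p_u = 0.122669, p_m = 0.666667, p_d = 0.210664
Discount per step: exp(-r*dt) = 0.970446
Stock lattice S(k, j) with j the centered position index:
  k=0: S(0,+0) = 0.9900
  k=1: S(1,-1) = 0.4613; S(1,+0) = 0.9900; S(1,+1) = 2.1247
  k=2: S(2,-2) = 0.2149; S(2,-1) = 0.4613; S(2,+0) = 0.9900; S(2,+1) = 2.1247; S(2,+2) = 4.5599
  k=3: S(3,-3) = 0.1002; S(3,-2) = 0.2149; S(3,-1) = 0.4613; S(3,+0) = 0.9900; S(3,+1) = 2.1247; S(3,+2) = 4.5599; S(3,+3) = 9.7862
Terminal payoffs V(N, j) = max(S_T - K, 0):
  V(3,-3) = 0.000000; V(3,-2) = 0.000000; V(3,-1) = 0.000000; V(3,+0) = 0.060000; V(3,+1) = 1.194688; V(3,+2) = 3.629898; V(3,+3) = 8.856224
Backward induction: V(k, j) = exp(-r*dt) * [p_u * V(k+1, j+1) + p_m * V(k+1, j) + p_d * V(k+1, j-1)]
  V(2,-2) = exp(-r*dt) * [p_u*0.000000 + p_m*0.000000 + p_d*0.000000] = 0.000000
  V(2,-1) = exp(-r*dt) * [p_u*0.060000 + p_m*0.000000 + p_d*0.000000] = 0.007143
  V(2,+0) = exp(-r*dt) * [p_u*1.194688 + p_m*0.060000 + p_d*0.000000] = 0.181038
  V(2,+1) = exp(-r*dt) * [p_u*3.629898 + p_m*1.194688 + p_d*0.060000] = 1.217302
  V(2,+2) = exp(-r*dt) * [p_u*8.856224 + p_m*3.629898 + p_d*1.194688] = 3.646928
  V(1,-1) = exp(-r*dt) * [p_u*0.181038 + p_m*0.007143 + p_d*0.000000] = 0.026172
  V(1,+0) = exp(-r*dt) * [p_u*1.217302 + p_m*0.181038 + p_d*0.007143] = 0.263497
  V(1,+1) = exp(-r*dt) * [p_u*3.646928 + p_m*1.217302 + p_d*0.181038] = 1.258704
  V(0,+0) = exp(-r*dt) * [p_u*1.258704 + p_m*0.263497 + p_d*0.026172] = 0.325664


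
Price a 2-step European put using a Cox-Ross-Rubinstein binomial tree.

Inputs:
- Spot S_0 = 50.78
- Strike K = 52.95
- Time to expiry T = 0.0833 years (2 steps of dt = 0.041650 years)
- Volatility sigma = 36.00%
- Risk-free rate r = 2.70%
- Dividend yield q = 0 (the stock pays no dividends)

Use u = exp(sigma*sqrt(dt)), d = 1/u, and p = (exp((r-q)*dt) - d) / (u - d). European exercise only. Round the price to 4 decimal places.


Answer: Price = V(0,0) = 3.4526

Derivation:
dt = T/N = 0.041650
u = exp(sigma*sqrt(dt)) = 1.076236; d = 1/u = 0.929164
p = (exp((r-q)*dt) - d) / (u - d) = 0.489291
Discount per step: exp(-r*dt) = 0.998876
Stock lattice S(k, i) with i counting down-moves:
  k=0: S(0,0) = 50.7800
  k=1: S(1,0) = 54.6513; S(1,1) = 47.1829
  k=2: S(2,0) = 58.8177; S(2,1) = 50.7800; S(2,2) = 43.8407
Terminal payoffs V(N, i) = max(K - S_T, 0):
  V(2,0) = 0.000000; V(2,1) = 2.170000; V(2,2) = 9.109301
Backward induction: V(k, i) = exp(-r*dt) * [p * V(k+1, i) + (1-p) * V(k+1, i+1)].
  V(1,0) = exp(-r*dt) * [p*0.000000 + (1-p)*2.170000] = 1.106992
  V(1,1) = exp(-r*dt) * [p*2.170000 + (1-p)*9.109301] = 5.707539
  V(0,0) = exp(-r*dt) * [p*1.106992 + (1-p)*5.707539] = 3.452647


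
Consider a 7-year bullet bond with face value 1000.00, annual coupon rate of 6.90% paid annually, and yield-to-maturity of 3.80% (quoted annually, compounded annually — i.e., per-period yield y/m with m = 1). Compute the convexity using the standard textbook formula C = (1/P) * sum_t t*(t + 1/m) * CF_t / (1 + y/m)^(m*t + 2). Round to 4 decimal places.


Answer: Convexity = 41.1049

Derivation:
Coupon per period c = face * coupon_rate / m = 69.000000
Periods per year m = 1; per-period yield y/m = 0.038000
Number of cashflows N = 7
Cashflows (t years, CF_t, discount factor 1/(1+y/m)^(m*t), PV):
  t = 1.0000: CF_t = 69.000000, DF = 0.963391, PV = 66.473988
  t = 2.0000: CF_t = 69.000000, DF = 0.928122, PV = 64.040451
  t = 3.0000: CF_t = 69.000000, DF = 0.894145, PV = 61.696003
  t = 4.0000: CF_t = 69.000000, DF = 0.861411, PV = 59.437383
  t = 5.0000: CF_t = 69.000000, DF = 0.829876, PV = 57.261448
  t = 6.0000: CF_t = 69.000000, DF = 0.799495, PV = 55.165171
  t = 7.0000: CF_t = 1069.000000, DF = 0.770227, PV = 823.372259
Price P = sum_t PV_t = 1187.446703
Convexity numerator sum_t t*(t + 1/m) * CF_t / (1+y/m)^(m*t + 2):
  t = 1.0000: term = 123.392006
  t = 2.0000: term = 356.624296
  t = 3.0000: term = 687.137371
  t = 4.0000: term = 1103.303422
  t = 5.0000: term = 1594.369107
  t = 6.0000: term = 2150.401494
  t = 7.0000: term = 42794.657074
Convexity = (1/P) * sum = 48809.884771 / 1187.446703 = 41.104906


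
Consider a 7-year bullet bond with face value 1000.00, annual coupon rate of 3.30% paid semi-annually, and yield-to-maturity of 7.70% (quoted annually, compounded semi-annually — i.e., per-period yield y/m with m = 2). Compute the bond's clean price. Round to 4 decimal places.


Coupon per period c = face * coupon_rate / m = 16.500000
Periods per year m = 2; per-period yield y/m = 0.038500
Number of cashflows N = 14
Cashflows (t years, CF_t, discount factor 1/(1+y/m)^(m*t), PV):
  t = 0.5000: CF_t = 16.500000, DF = 0.962927, PV = 15.888300
  t = 1.0000: CF_t = 16.500000, DF = 0.927229, PV = 15.299278
  t = 1.5000: CF_t = 16.500000, DF = 0.892854, PV = 14.732093
  t = 2.0000: CF_t = 16.500000, DF = 0.859754, PV = 14.185934
  t = 2.5000: CF_t = 16.500000, DF = 0.827880, PV = 13.660023
  t = 3.0000: CF_t = 16.500000, DF = 0.797188, PV = 13.153609
  t = 3.5000: CF_t = 16.500000, DF = 0.767635, PV = 12.665970
  t = 4.0000: CF_t = 16.500000, DF = 0.739176, PV = 12.196408
  t = 4.5000: CF_t = 16.500000, DF = 0.711773, PV = 11.744254
  t = 5.0000: CF_t = 16.500000, DF = 0.685386, PV = 11.308863
  t = 5.5000: CF_t = 16.500000, DF = 0.659977, PV = 10.889613
  t = 6.0000: CF_t = 16.500000, DF = 0.635509, PV = 10.485905
  t = 6.5000: CF_t = 16.500000, DF = 0.611949, PV = 10.097165
  t = 7.0000: CF_t = 1016.500000, DF = 0.589263, PV = 598.985585
Price P = sum_t PV_t = 765.293000

Answer: Price = 765.2930


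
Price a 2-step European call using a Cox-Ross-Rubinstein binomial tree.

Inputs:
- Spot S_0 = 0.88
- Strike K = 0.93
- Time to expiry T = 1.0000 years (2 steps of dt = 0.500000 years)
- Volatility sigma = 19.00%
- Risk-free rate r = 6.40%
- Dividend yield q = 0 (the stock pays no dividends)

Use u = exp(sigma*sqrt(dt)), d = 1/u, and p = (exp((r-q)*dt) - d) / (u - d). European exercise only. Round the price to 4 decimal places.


dt = T/N = 0.500000
u = exp(sigma*sqrt(dt)) = 1.143793; d = 1/u = 0.874284
p = (exp((r-q)*dt) - d) / (u - d) = 0.587117
Discount per step: exp(-r*dt) = 0.968507
Stock lattice S(k, i) with i counting down-moves:
  k=0: S(0,0) = 0.8800
  k=1: S(1,0) = 1.0065; S(1,1) = 0.7694
  k=2: S(2,0) = 1.1513; S(2,1) = 0.8800; S(2,2) = 0.6726
Terminal payoffs V(N, i) = max(S_T - K, 0):
  V(2,0) = 0.221272; V(2,1) = 0.000000; V(2,2) = 0.000000
Backward induction: V(k, i) = exp(-r*dt) * [p * V(k+1, i) + (1-p) * V(k+1, i+1)].
  V(1,0) = exp(-r*dt) * [p*0.221272 + (1-p)*0.000000] = 0.125821
  V(1,1) = exp(-r*dt) * [p*0.000000 + (1-p)*0.000000] = 0.000000
  V(0,0) = exp(-r*dt) * [p*0.125821 + (1-p)*0.000000] = 0.071545

Answer: Price = V(0,0) = 0.0715


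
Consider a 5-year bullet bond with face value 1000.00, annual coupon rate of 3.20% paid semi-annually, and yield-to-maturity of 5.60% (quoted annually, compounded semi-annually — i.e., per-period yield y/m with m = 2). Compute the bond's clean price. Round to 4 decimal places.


Answer: Price = 896.5848

Derivation:
Coupon per period c = face * coupon_rate / m = 16.000000
Periods per year m = 2; per-period yield y/m = 0.028000
Number of cashflows N = 10
Cashflows (t years, CF_t, discount factor 1/(1+y/m)^(m*t), PV):
  t = 0.5000: CF_t = 16.000000, DF = 0.972763, PV = 15.564202
  t = 1.0000: CF_t = 16.000000, DF = 0.946267, PV = 15.140275
  t = 1.5000: CF_t = 16.000000, DF = 0.920493, PV = 14.727894
  t = 2.0000: CF_t = 16.000000, DF = 0.895422, PV = 14.326745
  t = 2.5000: CF_t = 16.000000, DF = 0.871033, PV = 13.936522
  t = 3.0000: CF_t = 16.000000, DF = 0.847308, PV = 13.556928
  t = 3.5000: CF_t = 16.000000, DF = 0.824230, PV = 13.187673
  t = 4.0000: CF_t = 16.000000, DF = 0.801780, PV = 12.828476
  t = 4.5000: CF_t = 16.000000, DF = 0.779941, PV = 12.479062
  t = 5.0000: CF_t = 1016.000000, DF = 0.758698, PV = 770.837016
Price P = sum_t PV_t = 896.584793


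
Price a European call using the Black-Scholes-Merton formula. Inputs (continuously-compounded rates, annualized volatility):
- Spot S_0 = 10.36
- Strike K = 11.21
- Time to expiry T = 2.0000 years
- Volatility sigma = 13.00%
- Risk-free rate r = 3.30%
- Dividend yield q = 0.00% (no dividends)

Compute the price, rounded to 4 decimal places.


d1 = (ln(S/K) + (r - q + 0.5*sigma^2) * T) / (sigma * sqrt(T)) = 0.02200734
d2 = d1 - sigma * sqrt(T) = -0.16184043
exp(-rT) = 0.93613086; exp(-qT) = 1.00000000
C = S_0 * exp(-qT) * N(d1) - K * exp(-rT) * N(d2)
N(d1) = 0.50877895; N(d2) = 0.43571576
C = 10.3600 * 1.00000000 * 0.50877895 - 11.2100 * 0.93613086 * 0.43571576 = 0.6985

Answer: Price = 0.6985


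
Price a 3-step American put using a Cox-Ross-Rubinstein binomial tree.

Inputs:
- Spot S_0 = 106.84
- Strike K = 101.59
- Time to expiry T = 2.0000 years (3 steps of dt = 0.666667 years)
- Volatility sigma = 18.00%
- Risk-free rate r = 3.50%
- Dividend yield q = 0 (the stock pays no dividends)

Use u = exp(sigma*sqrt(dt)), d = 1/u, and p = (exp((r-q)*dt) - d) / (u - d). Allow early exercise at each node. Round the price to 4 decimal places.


dt = T/N = 0.666667
u = exp(sigma*sqrt(dt)) = 1.158319; d = 1/u = 0.863320
p = (exp((r-q)*dt) - d) / (u - d) = 0.543350
Discount per step: exp(-r*dt) = 0.976937
Stock lattice S(k, i) with i counting down-moves:
  k=0: S(0,0) = 106.8400
  k=1: S(1,0) = 123.7547; S(1,1) = 92.2372
  k=2: S(2,0) = 143.3474; S(2,1) = 106.8400; S(2,2) = 79.6302
  k=3: S(3,0) = 166.0420; S(3,1) = 123.7547; S(3,2) = 92.2372; S(3,3) = 68.7464
Terminal payoffs V(N, i) = max(K - S_T, 0):
  V(3,0) = 0.000000; V(3,1) = 0.000000; V(3,2) = 9.352848; V(3,3) = 32.843609
Backward induction: V(k, i) = exp(-r*dt) * [p * V(k+1, i) + (1-p) * V(k+1, i+1)]; then take max(V_cont, immediate exercise) for American.
  V(2,0) = exp(-r*dt) * [p*0.000000 + (1-p)*0.000000] = 0.000000; exercise = 0.000000; V(2,0) = max -> 0.000000
  V(2,1) = exp(-r*dt) * [p*0.000000 + (1-p)*9.352848] = 4.172473; exercise = 0.000000; V(2,1) = max -> 4.172473
  V(2,2) = exp(-r*dt) * [p*9.352848 + (1-p)*32.843609] = 19.616792; exercise = 21.959784; V(2,2) = max -> 21.959784
  V(1,0) = exp(-r*dt) * [p*0.000000 + (1-p)*4.172473] = 1.861415; exercise = 0.000000; V(1,0) = max -> 1.861415
  V(1,1) = exp(-r*dt) * [p*4.172473 + (1-p)*21.959784] = 12.011482; exercise = 9.352848; V(1,1) = max -> 12.011482
  V(0,0) = exp(-r*dt) * [p*1.861415 + (1-p)*12.011482] = 6.346612; exercise = 0.000000; V(0,0) = max -> 6.346612

Answer: Price = V(0,0) = 6.3466


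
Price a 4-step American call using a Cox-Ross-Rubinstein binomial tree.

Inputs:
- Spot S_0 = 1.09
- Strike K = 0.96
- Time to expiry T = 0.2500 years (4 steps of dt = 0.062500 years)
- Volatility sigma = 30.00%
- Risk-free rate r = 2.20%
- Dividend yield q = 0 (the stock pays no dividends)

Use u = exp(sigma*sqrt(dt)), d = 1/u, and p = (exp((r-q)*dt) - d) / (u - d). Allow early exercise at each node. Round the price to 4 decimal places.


dt = T/N = 0.062500
u = exp(sigma*sqrt(dt)) = 1.077884; d = 1/u = 0.927743
p = (exp((r-q)*dt) - d) / (u - d) = 0.490423
Discount per step: exp(-r*dt) = 0.998626
Stock lattice S(k, i) with i counting down-moves:
  k=0: S(0,0) = 1.0900
  k=1: S(1,0) = 1.1749; S(1,1) = 1.0112
  k=2: S(2,0) = 1.2664; S(2,1) = 1.0900; S(2,2) = 0.9382
  k=3: S(3,0) = 1.3650; S(3,1) = 1.1749; S(3,2) = 1.0112; S(3,3) = 0.8704
  k=4: S(4,0) = 1.4713; S(4,1) = 1.2664; S(4,2) = 1.0900; S(4,3) = 0.9382; S(4,4) = 0.8075
Terminal payoffs V(N, i) = max(S_T - K, 0):
  V(4,0) = 0.511346; V(4,1) = 0.306399; V(4,2) = 0.130000; V(4,3) = 0.000000; V(4,4) = 0.000000
Backward induction: V(k, i) = exp(-r*dt) * [p * V(k+1, i) + (1-p) * V(k+1, i+1)]; then take max(V_cont, immediate exercise) for American.
  V(3,0) = exp(-r*dt) * [p*0.511346 + (1-p)*0.306399] = 0.406351; exercise = 0.405032; V(3,0) = max -> 0.406351
  V(3,1) = exp(-r*dt) * [p*0.306399 + (1-p)*0.130000] = 0.216213; exercise = 0.214894; V(3,1) = max -> 0.216213
  V(3,2) = exp(-r*dt) * [p*0.130000 + (1-p)*0.000000] = 0.063667; exercise = 0.051240; V(3,2) = max -> 0.063667
  V(3,3) = exp(-r*dt) * [p*0.000000 + (1-p)*0.000000] = 0.000000; exercise = 0.000000; V(3,3) = max -> 0.000000
  V(2,0) = exp(-r*dt) * [p*0.406351 + (1-p)*0.216213] = 0.309036; exercise = 0.306399; V(2,0) = max -> 0.309036
  V(2,1) = exp(-r*dt) * [p*0.216213 + (1-p)*0.063667] = 0.138289; exercise = 0.130000; V(2,1) = max -> 0.138289
  V(2,2) = exp(-r*dt) * [p*0.063667 + (1-p)*0.000000] = 0.031181; exercise = 0.000000; V(2,2) = max -> 0.031181
  V(1,0) = exp(-r*dt) * [p*0.309036 + (1-p)*0.138289] = 0.221722; exercise = 0.214894; V(1,0) = max -> 0.221722
  V(1,1) = exp(-r*dt) * [p*0.138289 + (1-p)*0.031181] = 0.083594; exercise = 0.051240; V(1,1) = max -> 0.083594
  V(0,0) = exp(-r*dt) * [p*0.221722 + (1-p)*0.083594] = 0.151127; exercise = 0.130000; V(0,0) = max -> 0.151127

Answer: Price = V(0,0) = 0.1511


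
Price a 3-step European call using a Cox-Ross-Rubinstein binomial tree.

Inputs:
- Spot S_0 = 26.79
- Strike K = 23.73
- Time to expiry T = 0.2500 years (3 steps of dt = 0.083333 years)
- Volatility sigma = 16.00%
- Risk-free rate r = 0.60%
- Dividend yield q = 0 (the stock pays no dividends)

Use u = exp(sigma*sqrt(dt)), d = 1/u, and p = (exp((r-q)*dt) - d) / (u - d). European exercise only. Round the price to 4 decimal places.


Answer: Price = V(0,0) = 3.1482

Derivation:
dt = T/N = 0.083333
u = exp(sigma*sqrt(dt)) = 1.047271; d = 1/u = 0.954862
p = (exp((r-q)*dt) - d) / (u - d) = 0.493867
Discount per step: exp(-r*dt) = 0.999500
Stock lattice S(k, i) with i counting down-moves:
  k=0: S(0,0) = 26.7900
  k=1: S(1,0) = 28.0564; S(1,1) = 25.5808
  k=2: S(2,0) = 29.3827; S(2,1) = 26.7900; S(2,2) = 24.4261
  k=3: S(3,0) = 30.7716; S(3,1) = 28.0564; S(3,2) = 25.5808; S(3,3) = 23.3236
Terminal payoffs V(N, i) = max(S_T - K, 0):
  V(3,0) = 7.041617; V(3,1) = 4.326398; V(3,2) = 1.850764; V(3,3) = 0.000000
Backward induction: V(k, i) = exp(-r*dt) * [p * V(k+1, i) + (1-p) * V(k+1, i+1)].
  V(2,0) = exp(-r*dt) * [p*7.041617 + (1-p)*4.326398] = 5.664523
  V(2,1) = exp(-r*dt) * [p*4.326398 + (1-p)*1.850764] = 3.071862
  V(2,2) = exp(-r*dt) * [p*1.850764 + (1-p)*0.000000] = 0.913575
  V(1,0) = exp(-r*dt) * [p*5.664523 + (1-p)*3.071862] = 4.350116
  V(1,1) = exp(-r*dt) * [p*3.071862 + (1-p)*0.913575] = 1.978492
  V(0,0) = exp(-r*dt) * [p*4.350116 + (1-p)*1.978492] = 3.148185


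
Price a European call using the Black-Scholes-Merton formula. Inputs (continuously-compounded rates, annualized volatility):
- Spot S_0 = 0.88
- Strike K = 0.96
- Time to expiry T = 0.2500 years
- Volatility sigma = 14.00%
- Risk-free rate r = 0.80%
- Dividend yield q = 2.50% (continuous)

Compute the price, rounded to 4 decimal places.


d1 = (ln(S/K) + (r - q + 0.5*sigma^2) * T) / (sigma * sqrt(T)) = -1.26873396
d2 = d1 - sigma * sqrt(T) = -1.33873396
exp(-rT) = 0.99800200; exp(-qT) = 0.99376949
C = S_0 * exp(-qT) * N(d1) - K * exp(-rT) * N(d2)
N(d1) = 0.10226798; N(d2) = 0.09032865
C = 0.8800 * 0.99376949 * 0.10226798 - 0.9600 * 0.99800200 * 0.09032865 = 0.0029

Answer: Price = 0.0029


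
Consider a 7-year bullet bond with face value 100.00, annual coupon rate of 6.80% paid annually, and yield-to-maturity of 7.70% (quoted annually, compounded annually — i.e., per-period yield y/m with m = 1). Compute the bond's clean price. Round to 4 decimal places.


Answer: Price = 95.2658

Derivation:
Coupon per period c = face * coupon_rate / m = 6.800000
Periods per year m = 1; per-period yield y/m = 0.077000
Number of cashflows N = 7
Cashflows (t years, CF_t, discount factor 1/(1+y/m)^(m*t), PV):
  t = 1.0000: CF_t = 6.800000, DF = 0.928505, PV = 6.313835
  t = 2.0000: CF_t = 6.800000, DF = 0.862122, PV = 5.862428
  t = 3.0000: CF_t = 6.800000, DF = 0.800484, PV = 5.443294
  t = 4.0000: CF_t = 6.800000, DF = 0.743254, PV = 5.054126
  t = 5.0000: CF_t = 6.800000, DF = 0.690115, PV = 4.692782
  t = 6.0000: CF_t = 6.800000, DF = 0.640775, PV = 4.357272
  t = 7.0000: CF_t = 106.800000, DF = 0.594963, PV = 63.542066
Price P = sum_t PV_t = 95.265803


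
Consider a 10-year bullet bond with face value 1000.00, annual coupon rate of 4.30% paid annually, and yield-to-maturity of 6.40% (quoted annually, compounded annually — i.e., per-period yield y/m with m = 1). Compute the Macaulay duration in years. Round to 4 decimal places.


Answer: Macaulay duration = 8.1664 years

Derivation:
Coupon per period c = face * coupon_rate / m = 43.000000
Periods per year m = 1; per-period yield y/m = 0.064000
Number of cashflows N = 10
Cashflows (t years, CF_t, discount factor 1/(1+y/m)^(m*t), PV):
  t = 1.0000: CF_t = 43.000000, DF = 0.939850, PV = 40.413534
  t = 2.0000: CF_t = 43.000000, DF = 0.883317, PV = 37.982645
  t = 3.0000: CF_t = 43.000000, DF = 0.830185, PV = 35.697974
  t = 4.0000: CF_t = 43.000000, DF = 0.780249, PV = 33.550728
  t = 5.0000: CF_t = 43.000000, DF = 0.733317, PV = 31.532639
  t = 6.0000: CF_t = 43.000000, DF = 0.689208, PV = 29.635939
  t = 7.0000: CF_t = 43.000000, DF = 0.647752, PV = 27.853326
  t = 8.0000: CF_t = 43.000000, DF = 0.608789, PV = 26.177938
  t = 9.0000: CF_t = 43.000000, DF = 0.572170, PV = 24.603325
  t = 10.0000: CF_t = 1043.000000, DF = 0.537754, PV = 560.877514
Price P = sum_t PV_t = 848.325560
Macaulay numerator sum_t t * PV_t:
  t * PV_t at t = 1.0000: 40.413534
  t * PV_t at t = 2.0000: 75.965289
  t * PV_t at t = 3.0000: 107.093923
  t * PV_t at t = 4.0000: 134.202911
  t * PV_t at t = 5.0000: 157.663194
  t * PV_t at t = 6.0000: 177.815632
  t * PV_t at t = 7.0000: 194.973281
  t * PV_t at t = 8.0000: 209.423503
  t * PV_t at t = 9.0000: 221.429925
  t * PV_t at t = 10.0000: 5608.775136
Macaulay duration D = (sum_t t * PV_t) / P = 6927.756327 / 848.325560 = 8.166389


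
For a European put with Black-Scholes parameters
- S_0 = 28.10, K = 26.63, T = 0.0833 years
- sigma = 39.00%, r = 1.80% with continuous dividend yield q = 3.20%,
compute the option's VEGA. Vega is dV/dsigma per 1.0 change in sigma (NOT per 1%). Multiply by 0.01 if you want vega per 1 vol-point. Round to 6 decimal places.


d1 = 0.5232723124; d2 = 0.4107115289
phi(d1) = 0.3478981586; exp(-qT) = 0.9973379496; exp(-rT) = 0.9985017235
Vega = S * exp(-qT) * phi(d1) * sqrt(T) = 28.1000 * 0.9973379496 * 0.3478981586 * 0.2886173938 = 2.813995

Answer: Vega = 2.813995


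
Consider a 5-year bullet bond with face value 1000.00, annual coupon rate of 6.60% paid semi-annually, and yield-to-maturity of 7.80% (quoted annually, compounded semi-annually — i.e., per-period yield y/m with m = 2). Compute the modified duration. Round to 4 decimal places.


Answer: Modified duration = 4.1570

Derivation:
Coupon per period c = face * coupon_rate / m = 33.000000
Periods per year m = 2; per-period yield y/m = 0.039000
Number of cashflows N = 10
Cashflows (t years, CF_t, discount factor 1/(1+y/m)^(m*t), PV):
  t = 0.5000: CF_t = 33.000000, DF = 0.962464, PV = 31.761309
  t = 1.0000: CF_t = 33.000000, DF = 0.926337, PV = 30.569114
  t = 1.5000: CF_t = 33.000000, DF = 0.891566, PV = 29.421668
  t = 2.0000: CF_t = 33.000000, DF = 0.858100, PV = 28.317294
  t = 2.5000: CF_t = 33.000000, DF = 0.825890, PV = 27.254373
  t = 3.0000: CF_t = 33.000000, DF = 0.794889, PV = 26.231351
  t = 3.5000: CF_t = 33.000000, DF = 0.765052, PV = 25.246728
  t = 4.0000: CF_t = 33.000000, DF = 0.736335, PV = 24.299065
  t = 4.5000: CF_t = 33.000000, DF = 0.708696, PV = 23.386973
  t = 5.0000: CF_t = 1033.000000, DF = 0.682094, PV = 704.603581
Price P = sum_t PV_t = 951.091456
First compute Macaulay numerator sum_t t * PV_t:
  t * PV_t at t = 0.5000: 15.880654
  t * PV_t at t = 1.0000: 30.569114
  t * PV_t at t = 1.5000: 44.132503
  t * PV_t at t = 2.0000: 56.634588
  t * PV_t at t = 2.5000: 68.135934
  t * PV_t at t = 3.0000: 78.694052
  t * PV_t at t = 3.5000: 88.363549
  t * PV_t at t = 4.0000: 97.196259
  t * PV_t at t = 4.5000: 105.241378
  t * PV_t at t = 5.0000: 3523.017904
Macaulay duration D = 4107.865935 / 951.091456 = 4.319107
Modified duration = D / (1 + y/m) = 4.319107 / (1 + 0.039000) = 4.156985
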